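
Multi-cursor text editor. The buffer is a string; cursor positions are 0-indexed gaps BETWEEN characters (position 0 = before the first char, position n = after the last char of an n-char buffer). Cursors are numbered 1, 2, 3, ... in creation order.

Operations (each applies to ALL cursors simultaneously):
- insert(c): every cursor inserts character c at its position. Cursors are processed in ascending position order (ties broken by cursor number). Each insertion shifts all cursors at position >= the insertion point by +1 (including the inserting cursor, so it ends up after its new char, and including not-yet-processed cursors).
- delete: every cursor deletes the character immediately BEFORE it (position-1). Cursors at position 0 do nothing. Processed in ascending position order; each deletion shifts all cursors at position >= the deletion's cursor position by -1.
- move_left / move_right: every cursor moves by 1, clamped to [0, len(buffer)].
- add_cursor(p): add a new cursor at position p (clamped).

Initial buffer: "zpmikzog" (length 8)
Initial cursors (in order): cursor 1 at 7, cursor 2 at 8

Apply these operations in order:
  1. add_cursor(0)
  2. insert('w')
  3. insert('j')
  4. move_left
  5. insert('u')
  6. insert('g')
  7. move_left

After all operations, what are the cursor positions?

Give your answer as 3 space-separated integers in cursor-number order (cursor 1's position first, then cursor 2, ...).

Answer: 13 18 2

Derivation:
After op 1 (add_cursor(0)): buffer="zpmikzog" (len 8), cursors c3@0 c1@7 c2@8, authorship ........
After op 2 (insert('w')): buffer="wzpmikzowgw" (len 11), cursors c3@1 c1@9 c2@11, authorship 3.......1.2
After op 3 (insert('j')): buffer="wjzpmikzowjgwj" (len 14), cursors c3@2 c1@11 c2@14, authorship 33.......11.22
After op 4 (move_left): buffer="wjzpmikzowjgwj" (len 14), cursors c3@1 c1@10 c2@13, authorship 33.......11.22
After op 5 (insert('u')): buffer="wujzpmikzowujgwuj" (len 17), cursors c3@2 c1@12 c2@16, authorship 333.......111.222
After op 6 (insert('g')): buffer="wugjzpmikzowugjgwugj" (len 20), cursors c3@3 c1@14 c2@19, authorship 3333.......1111.2222
After op 7 (move_left): buffer="wugjzpmikzowugjgwugj" (len 20), cursors c3@2 c1@13 c2@18, authorship 3333.......1111.2222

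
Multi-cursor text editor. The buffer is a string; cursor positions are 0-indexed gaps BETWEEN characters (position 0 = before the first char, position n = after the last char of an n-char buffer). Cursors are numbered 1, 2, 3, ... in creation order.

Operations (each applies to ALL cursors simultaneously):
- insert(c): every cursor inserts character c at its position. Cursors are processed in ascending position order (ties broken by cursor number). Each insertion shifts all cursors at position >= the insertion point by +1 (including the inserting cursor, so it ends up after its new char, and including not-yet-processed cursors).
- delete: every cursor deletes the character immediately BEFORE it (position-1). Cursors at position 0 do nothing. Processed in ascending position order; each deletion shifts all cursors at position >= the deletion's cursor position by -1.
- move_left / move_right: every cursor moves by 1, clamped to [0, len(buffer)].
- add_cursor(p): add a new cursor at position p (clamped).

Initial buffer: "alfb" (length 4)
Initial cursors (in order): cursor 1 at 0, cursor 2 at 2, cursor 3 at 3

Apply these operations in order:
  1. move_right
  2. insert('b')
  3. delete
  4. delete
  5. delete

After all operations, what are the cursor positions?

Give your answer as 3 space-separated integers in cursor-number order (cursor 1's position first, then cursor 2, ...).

After op 1 (move_right): buffer="alfb" (len 4), cursors c1@1 c2@3 c3@4, authorship ....
After op 2 (insert('b')): buffer="ablfbbb" (len 7), cursors c1@2 c2@5 c3@7, authorship .1..2.3
After op 3 (delete): buffer="alfb" (len 4), cursors c1@1 c2@3 c3@4, authorship ....
After op 4 (delete): buffer="l" (len 1), cursors c1@0 c2@1 c3@1, authorship .
After op 5 (delete): buffer="" (len 0), cursors c1@0 c2@0 c3@0, authorship 

Answer: 0 0 0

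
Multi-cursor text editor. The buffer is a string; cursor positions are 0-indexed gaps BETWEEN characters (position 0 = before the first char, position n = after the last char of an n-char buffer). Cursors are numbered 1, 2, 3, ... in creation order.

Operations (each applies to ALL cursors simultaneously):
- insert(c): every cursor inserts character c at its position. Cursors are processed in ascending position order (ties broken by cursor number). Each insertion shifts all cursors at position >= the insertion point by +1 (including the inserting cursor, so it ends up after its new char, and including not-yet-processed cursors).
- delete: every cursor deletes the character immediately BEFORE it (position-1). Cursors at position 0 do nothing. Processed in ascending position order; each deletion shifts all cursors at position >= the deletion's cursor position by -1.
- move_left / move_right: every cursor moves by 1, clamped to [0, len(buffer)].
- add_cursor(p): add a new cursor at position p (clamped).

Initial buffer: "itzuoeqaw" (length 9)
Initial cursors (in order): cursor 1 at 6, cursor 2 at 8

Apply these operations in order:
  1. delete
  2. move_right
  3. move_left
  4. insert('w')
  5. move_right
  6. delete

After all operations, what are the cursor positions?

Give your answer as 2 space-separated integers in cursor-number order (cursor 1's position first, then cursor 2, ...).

After op 1 (delete): buffer="itzuoqw" (len 7), cursors c1@5 c2@6, authorship .......
After op 2 (move_right): buffer="itzuoqw" (len 7), cursors c1@6 c2@7, authorship .......
After op 3 (move_left): buffer="itzuoqw" (len 7), cursors c1@5 c2@6, authorship .......
After op 4 (insert('w')): buffer="itzuowqww" (len 9), cursors c1@6 c2@8, authorship .....1.2.
After op 5 (move_right): buffer="itzuowqww" (len 9), cursors c1@7 c2@9, authorship .....1.2.
After op 6 (delete): buffer="itzuoww" (len 7), cursors c1@6 c2@7, authorship .....12

Answer: 6 7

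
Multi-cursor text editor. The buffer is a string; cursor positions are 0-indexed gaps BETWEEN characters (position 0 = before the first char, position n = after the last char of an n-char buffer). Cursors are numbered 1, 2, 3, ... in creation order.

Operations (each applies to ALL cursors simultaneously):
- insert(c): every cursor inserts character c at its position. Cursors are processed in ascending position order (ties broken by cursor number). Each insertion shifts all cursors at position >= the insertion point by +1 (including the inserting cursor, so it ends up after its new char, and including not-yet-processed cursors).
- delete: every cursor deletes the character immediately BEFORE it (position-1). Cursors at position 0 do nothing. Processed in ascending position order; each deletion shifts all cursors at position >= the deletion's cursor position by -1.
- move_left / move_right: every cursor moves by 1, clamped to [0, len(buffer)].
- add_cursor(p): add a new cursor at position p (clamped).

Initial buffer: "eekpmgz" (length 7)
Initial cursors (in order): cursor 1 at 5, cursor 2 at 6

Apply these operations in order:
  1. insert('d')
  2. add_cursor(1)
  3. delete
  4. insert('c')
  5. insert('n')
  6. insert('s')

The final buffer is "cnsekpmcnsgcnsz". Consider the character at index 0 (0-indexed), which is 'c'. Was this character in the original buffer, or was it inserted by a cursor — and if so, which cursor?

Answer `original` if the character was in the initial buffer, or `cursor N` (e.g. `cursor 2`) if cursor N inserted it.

Answer: cursor 3

Derivation:
After op 1 (insert('d')): buffer="eekpmdgdz" (len 9), cursors c1@6 c2@8, authorship .....1.2.
After op 2 (add_cursor(1)): buffer="eekpmdgdz" (len 9), cursors c3@1 c1@6 c2@8, authorship .....1.2.
After op 3 (delete): buffer="ekpmgz" (len 6), cursors c3@0 c1@4 c2@5, authorship ......
After op 4 (insert('c')): buffer="cekpmcgcz" (len 9), cursors c3@1 c1@6 c2@8, authorship 3....1.2.
After op 5 (insert('n')): buffer="cnekpmcngcnz" (len 12), cursors c3@2 c1@8 c2@11, authorship 33....11.22.
After op 6 (insert('s')): buffer="cnsekpmcnsgcnsz" (len 15), cursors c3@3 c1@10 c2@14, authorship 333....111.222.
Authorship (.=original, N=cursor N): 3 3 3 . . . . 1 1 1 . 2 2 2 .
Index 0: author = 3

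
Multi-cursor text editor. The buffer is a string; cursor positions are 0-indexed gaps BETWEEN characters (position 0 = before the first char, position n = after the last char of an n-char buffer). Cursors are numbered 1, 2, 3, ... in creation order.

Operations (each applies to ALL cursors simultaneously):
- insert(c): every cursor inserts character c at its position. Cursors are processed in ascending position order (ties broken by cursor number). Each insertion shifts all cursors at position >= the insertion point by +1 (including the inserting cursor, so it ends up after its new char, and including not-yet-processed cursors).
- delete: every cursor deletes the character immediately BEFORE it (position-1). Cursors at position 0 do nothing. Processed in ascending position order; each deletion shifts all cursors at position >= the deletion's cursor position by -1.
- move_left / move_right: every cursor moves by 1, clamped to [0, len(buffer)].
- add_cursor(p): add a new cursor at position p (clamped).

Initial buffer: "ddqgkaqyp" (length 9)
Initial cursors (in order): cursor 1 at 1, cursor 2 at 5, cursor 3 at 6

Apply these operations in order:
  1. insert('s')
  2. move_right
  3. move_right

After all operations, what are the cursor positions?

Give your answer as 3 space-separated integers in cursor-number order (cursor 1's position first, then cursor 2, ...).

After op 1 (insert('s')): buffer="dsdqgksasqyp" (len 12), cursors c1@2 c2@7 c3@9, authorship .1....2.3...
After op 2 (move_right): buffer="dsdqgksasqyp" (len 12), cursors c1@3 c2@8 c3@10, authorship .1....2.3...
After op 3 (move_right): buffer="dsdqgksasqyp" (len 12), cursors c1@4 c2@9 c3@11, authorship .1....2.3...

Answer: 4 9 11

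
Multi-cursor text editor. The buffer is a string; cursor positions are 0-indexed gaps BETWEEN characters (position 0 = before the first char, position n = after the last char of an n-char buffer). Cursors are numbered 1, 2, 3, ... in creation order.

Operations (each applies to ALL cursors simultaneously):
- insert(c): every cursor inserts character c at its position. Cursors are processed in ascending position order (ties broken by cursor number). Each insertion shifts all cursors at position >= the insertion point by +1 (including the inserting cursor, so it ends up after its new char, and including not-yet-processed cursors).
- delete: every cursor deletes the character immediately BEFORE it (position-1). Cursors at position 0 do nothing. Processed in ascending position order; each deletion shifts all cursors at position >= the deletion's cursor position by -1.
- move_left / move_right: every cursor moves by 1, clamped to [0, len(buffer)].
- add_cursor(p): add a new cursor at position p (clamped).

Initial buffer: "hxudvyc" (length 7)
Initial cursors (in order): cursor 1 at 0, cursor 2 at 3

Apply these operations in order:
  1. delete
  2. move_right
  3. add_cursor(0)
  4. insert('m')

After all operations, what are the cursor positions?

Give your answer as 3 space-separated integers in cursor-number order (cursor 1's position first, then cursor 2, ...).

Answer: 3 6 1

Derivation:
After op 1 (delete): buffer="hxdvyc" (len 6), cursors c1@0 c2@2, authorship ......
After op 2 (move_right): buffer="hxdvyc" (len 6), cursors c1@1 c2@3, authorship ......
After op 3 (add_cursor(0)): buffer="hxdvyc" (len 6), cursors c3@0 c1@1 c2@3, authorship ......
After op 4 (insert('m')): buffer="mhmxdmvyc" (len 9), cursors c3@1 c1@3 c2@6, authorship 3.1..2...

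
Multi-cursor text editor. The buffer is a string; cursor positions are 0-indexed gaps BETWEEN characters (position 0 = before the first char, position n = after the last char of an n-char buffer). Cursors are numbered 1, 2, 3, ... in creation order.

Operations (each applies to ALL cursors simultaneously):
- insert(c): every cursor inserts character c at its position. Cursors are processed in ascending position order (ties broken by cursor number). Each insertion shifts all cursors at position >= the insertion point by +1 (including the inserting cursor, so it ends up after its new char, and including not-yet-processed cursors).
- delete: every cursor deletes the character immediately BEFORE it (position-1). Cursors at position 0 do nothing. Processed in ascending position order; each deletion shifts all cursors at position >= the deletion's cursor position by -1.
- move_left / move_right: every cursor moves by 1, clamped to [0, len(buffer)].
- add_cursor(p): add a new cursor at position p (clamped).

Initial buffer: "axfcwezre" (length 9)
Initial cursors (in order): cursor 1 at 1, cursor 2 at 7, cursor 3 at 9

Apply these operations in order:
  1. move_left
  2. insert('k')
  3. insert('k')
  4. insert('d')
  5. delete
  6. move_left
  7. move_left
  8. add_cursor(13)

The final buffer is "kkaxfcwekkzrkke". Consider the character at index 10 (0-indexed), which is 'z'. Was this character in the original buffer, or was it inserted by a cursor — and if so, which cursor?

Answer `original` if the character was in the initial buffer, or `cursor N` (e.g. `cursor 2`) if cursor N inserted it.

Answer: original

Derivation:
After op 1 (move_left): buffer="axfcwezre" (len 9), cursors c1@0 c2@6 c3@8, authorship .........
After op 2 (insert('k')): buffer="kaxfcwekzrke" (len 12), cursors c1@1 c2@8 c3@11, authorship 1......2..3.
After op 3 (insert('k')): buffer="kkaxfcwekkzrkke" (len 15), cursors c1@2 c2@10 c3@14, authorship 11......22..33.
After op 4 (insert('d')): buffer="kkdaxfcwekkdzrkkde" (len 18), cursors c1@3 c2@12 c3@17, authorship 111......222..333.
After op 5 (delete): buffer="kkaxfcwekkzrkke" (len 15), cursors c1@2 c2@10 c3@14, authorship 11......22..33.
After op 6 (move_left): buffer="kkaxfcwekkzrkke" (len 15), cursors c1@1 c2@9 c3@13, authorship 11......22..33.
After op 7 (move_left): buffer="kkaxfcwekkzrkke" (len 15), cursors c1@0 c2@8 c3@12, authorship 11......22..33.
After op 8 (add_cursor(13)): buffer="kkaxfcwekkzrkke" (len 15), cursors c1@0 c2@8 c3@12 c4@13, authorship 11......22..33.
Authorship (.=original, N=cursor N): 1 1 . . . . . . 2 2 . . 3 3 .
Index 10: author = original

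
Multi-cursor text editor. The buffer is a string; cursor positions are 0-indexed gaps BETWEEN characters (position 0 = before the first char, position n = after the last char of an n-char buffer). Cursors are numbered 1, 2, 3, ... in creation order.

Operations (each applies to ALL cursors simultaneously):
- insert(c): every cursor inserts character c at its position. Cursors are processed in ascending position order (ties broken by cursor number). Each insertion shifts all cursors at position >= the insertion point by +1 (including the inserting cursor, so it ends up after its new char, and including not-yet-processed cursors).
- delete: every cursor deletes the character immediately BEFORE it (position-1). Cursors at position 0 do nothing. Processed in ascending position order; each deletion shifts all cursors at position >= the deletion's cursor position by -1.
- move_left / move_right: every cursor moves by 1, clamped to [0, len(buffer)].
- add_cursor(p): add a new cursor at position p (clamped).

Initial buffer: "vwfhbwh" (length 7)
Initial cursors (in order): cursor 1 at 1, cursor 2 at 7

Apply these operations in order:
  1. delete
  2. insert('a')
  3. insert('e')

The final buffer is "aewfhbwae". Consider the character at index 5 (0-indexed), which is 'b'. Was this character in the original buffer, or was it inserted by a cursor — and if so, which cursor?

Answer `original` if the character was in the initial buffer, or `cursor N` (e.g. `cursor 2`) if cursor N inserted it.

Answer: original

Derivation:
After op 1 (delete): buffer="wfhbw" (len 5), cursors c1@0 c2@5, authorship .....
After op 2 (insert('a')): buffer="awfhbwa" (len 7), cursors c1@1 c2@7, authorship 1.....2
After op 3 (insert('e')): buffer="aewfhbwae" (len 9), cursors c1@2 c2@9, authorship 11.....22
Authorship (.=original, N=cursor N): 1 1 . . . . . 2 2
Index 5: author = original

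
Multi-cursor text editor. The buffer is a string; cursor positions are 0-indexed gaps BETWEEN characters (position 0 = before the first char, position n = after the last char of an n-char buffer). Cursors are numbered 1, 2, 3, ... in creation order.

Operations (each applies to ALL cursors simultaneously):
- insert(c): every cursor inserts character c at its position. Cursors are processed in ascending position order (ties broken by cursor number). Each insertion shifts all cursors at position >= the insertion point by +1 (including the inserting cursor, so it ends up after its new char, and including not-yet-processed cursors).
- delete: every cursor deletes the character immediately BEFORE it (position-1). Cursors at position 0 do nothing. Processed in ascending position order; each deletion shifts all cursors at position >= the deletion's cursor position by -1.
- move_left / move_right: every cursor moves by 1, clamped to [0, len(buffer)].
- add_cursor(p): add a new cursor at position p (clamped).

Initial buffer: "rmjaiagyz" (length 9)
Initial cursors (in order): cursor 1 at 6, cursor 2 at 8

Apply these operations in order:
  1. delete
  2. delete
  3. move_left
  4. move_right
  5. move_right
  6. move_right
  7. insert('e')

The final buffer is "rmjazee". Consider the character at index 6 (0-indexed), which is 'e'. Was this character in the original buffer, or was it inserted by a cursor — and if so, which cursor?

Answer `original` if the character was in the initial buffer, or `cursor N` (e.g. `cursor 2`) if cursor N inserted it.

After op 1 (delete): buffer="rmjaigz" (len 7), cursors c1@5 c2@6, authorship .......
After op 2 (delete): buffer="rmjaz" (len 5), cursors c1@4 c2@4, authorship .....
After op 3 (move_left): buffer="rmjaz" (len 5), cursors c1@3 c2@3, authorship .....
After op 4 (move_right): buffer="rmjaz" (len 5), cursors c1@4 c2@4, authorship .....
After op 5 (move_right): buffer="rmjaz" (len 5), cursors c1@5 c2@5, authorship .....
After op 6 (move_right): buffer="rmjaz" (len 5), cursors c1@5 c2@5, authorship .....
After op 7 (insert('e')): buffer="rmjazee" (len 7), cursors c1@7 c2@7, authorship .....12
Authorship (.=original, N=cursor N): . . . . . 1 2
Index 6: author = 2

Answer: cursor 2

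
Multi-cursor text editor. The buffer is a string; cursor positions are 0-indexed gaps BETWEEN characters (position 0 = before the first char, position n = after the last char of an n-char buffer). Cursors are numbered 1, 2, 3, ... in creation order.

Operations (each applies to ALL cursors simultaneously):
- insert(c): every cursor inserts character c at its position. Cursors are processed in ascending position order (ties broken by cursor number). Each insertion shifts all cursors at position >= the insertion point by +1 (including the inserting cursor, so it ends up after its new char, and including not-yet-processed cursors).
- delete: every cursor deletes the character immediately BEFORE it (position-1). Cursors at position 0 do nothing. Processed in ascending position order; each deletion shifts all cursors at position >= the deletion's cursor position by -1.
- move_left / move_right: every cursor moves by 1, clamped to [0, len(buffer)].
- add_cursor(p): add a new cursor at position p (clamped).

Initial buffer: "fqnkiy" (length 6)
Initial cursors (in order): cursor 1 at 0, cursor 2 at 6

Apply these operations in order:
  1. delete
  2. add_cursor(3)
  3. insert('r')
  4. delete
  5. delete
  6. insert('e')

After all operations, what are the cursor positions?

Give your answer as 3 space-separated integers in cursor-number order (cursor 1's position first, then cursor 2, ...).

Answer: 1 6 4

Derivation:
After op 1 (delete): buffer="fqnki" (len 5), cursors c1@0 c2@5, authorship .....
After op 2 (add_cursor(3)): buffer="fqnki" (len 5), cursors c1@0 c3@3 c2@5, authorship .....
After op 3 (insert('r')): buffer="rfqnrkir" (len 8), cursors c1@1 c3@5 c2@8, authorship 1...3..2
After op 4 (delete): buffer="fqnki" (len 5), cursors c1@0 c3@3 c2@5, authorship .....
After op 5 (delete): buffer="fqk" (len 3), cursors c1@0 c3@2 c2@3, authorship ...
After op 6 (insert('e')): buffer="efqeke" (len 6), cursors c1@1 c3@4 c2@6, authorship 1..3.2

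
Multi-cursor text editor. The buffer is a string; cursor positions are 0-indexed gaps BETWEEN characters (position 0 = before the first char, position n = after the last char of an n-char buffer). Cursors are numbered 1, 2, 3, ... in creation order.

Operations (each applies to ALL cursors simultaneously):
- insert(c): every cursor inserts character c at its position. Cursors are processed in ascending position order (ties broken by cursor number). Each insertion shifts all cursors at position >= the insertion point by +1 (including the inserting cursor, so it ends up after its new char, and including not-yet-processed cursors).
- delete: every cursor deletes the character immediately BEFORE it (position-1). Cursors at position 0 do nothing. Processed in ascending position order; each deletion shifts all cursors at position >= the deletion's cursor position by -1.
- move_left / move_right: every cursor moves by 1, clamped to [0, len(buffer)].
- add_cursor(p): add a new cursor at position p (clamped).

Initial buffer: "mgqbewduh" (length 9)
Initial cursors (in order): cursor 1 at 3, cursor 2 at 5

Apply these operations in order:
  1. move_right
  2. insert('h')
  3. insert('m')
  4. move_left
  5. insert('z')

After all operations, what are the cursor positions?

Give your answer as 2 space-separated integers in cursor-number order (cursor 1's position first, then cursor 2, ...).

After op 1 (move_right): buffer="mgqbewduh" (len 9), cursors c1@4 c2@6, authorship .........
After op 2 (insert('h')): buffer="mgqbhewhduh" (len 11), cursors c1@5 c2@8, authorship ....1..2...
After op 3 (insert('m')): buffer="mgqbhmewhmduh" (len 13), cursors c1@6 c2@10, authorship ....11..22...
After op 4 (move_left): buffer="mgqbhmewhmduh" (len 13), cursors c1@5 c2@9, authorship ....11..22...
After op 5 (insert('z')): buffer="mgqbhzmewhzmduh" (len 15), cursors c1@6 c2@11, authorship ....111..222...

Answer: 6 11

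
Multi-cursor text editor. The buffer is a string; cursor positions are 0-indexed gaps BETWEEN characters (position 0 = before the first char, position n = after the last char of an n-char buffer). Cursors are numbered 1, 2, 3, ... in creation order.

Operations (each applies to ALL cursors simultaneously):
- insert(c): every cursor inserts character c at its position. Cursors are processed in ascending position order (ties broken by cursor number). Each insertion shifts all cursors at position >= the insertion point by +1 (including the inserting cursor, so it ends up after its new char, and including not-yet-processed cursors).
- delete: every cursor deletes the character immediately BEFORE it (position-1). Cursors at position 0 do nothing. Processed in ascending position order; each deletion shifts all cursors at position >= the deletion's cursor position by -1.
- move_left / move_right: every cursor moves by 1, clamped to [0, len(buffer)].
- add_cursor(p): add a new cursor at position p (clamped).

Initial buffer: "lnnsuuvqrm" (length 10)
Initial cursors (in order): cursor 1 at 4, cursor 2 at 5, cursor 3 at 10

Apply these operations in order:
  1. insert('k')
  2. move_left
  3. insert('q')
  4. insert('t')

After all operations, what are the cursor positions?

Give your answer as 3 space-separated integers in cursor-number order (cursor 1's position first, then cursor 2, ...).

After op 1 (insert('k')): buffer="lnnskukuvqrmk" (len 13), cursors c1@5 c2@7 c3@13, authorship ....1.2.....3
After op 2 (move_left): buffer="lnnskukuvqrmk" (len 13), cursors c1@4 c2@6 c3@12, authorship ....1.2.....3
After op 3 (insert('q')): buffer="lnnsqkuqkuvqrmqk" (len 16), cursors c1@5 c2@8 c3@15, authorship ....11.22.....33
After op 4 (insert('t')): buffer="lnnsqtkuqtkuvqrmqtk" (len 19), cursors c1@6 c2@10 c3@18, authorship ....111.222.....333

Answer: 6 10 18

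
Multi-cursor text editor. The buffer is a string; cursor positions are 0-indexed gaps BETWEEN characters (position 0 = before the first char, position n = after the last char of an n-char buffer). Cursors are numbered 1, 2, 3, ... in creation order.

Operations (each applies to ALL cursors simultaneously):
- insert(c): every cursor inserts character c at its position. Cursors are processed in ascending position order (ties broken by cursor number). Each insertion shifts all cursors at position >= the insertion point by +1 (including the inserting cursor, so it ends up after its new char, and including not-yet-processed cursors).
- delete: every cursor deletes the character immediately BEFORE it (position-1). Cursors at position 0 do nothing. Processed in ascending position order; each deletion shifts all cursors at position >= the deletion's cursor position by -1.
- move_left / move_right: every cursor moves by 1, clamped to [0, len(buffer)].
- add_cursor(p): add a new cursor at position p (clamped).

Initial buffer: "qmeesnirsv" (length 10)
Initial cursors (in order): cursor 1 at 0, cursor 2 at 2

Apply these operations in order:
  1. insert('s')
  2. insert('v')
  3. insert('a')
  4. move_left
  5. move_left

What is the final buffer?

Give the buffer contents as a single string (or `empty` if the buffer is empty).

Answer: svaqmsvaeesnirsv

Derivation:
After op 1 (insert('s')): buffer="sqmseesnirsv" (len 12), cursors c1@1 c2@4, authorship 1..2........
After op 2 (insert('v')): buffer="svqmsveesnirsv" (len 14), cursors c1@2 c2@6, authorship 11..22........
After op 3 (insert('a')): buffer="svaqmsvaeesnirsv" (len 16), cursors c1@3 c2@8, authorship 111..222........
After op 4 (move_left): buffer="svaqmsvaeesnirsv" (len 16), cursors c1@2 c2@7, authorship 111..222........
After op 5 (move_left): buffer="svaqmsvaeesnirsv" (len 16), cursors c1@1 c2@6, authorship 111..222........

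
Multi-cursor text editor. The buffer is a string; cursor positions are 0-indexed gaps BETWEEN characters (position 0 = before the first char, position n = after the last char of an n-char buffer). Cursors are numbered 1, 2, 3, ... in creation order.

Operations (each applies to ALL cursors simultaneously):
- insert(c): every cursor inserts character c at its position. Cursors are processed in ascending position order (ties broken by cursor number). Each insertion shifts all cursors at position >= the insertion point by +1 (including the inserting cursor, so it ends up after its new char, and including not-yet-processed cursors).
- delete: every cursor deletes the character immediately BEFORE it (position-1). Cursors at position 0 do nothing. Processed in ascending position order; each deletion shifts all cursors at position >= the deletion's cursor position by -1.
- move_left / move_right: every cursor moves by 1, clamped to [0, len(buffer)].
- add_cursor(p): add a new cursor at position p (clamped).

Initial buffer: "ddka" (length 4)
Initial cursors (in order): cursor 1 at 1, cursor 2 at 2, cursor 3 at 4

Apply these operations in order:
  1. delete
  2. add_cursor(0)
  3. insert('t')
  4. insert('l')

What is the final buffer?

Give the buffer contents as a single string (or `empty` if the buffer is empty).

After op 1 (delete): buffer="k" (len 1), cursors c1@0 c2@0 c3@1, authorship .
After op 2 (add_cursor(0)): buffer="k" (len 1), cursors c1@0 c2@0 c4@0 c3@1, authorship .
After op 3 (insert('t')): buffer="tttkt" (len 5), cursors c1@3 c2@3 c4@3 c3@5, authorship 124.3
After op 4 (insert('l')): buffer="tttlllktl" (len 9), cursors c1@6 c2@6 c4@6 c3@9, authorship 124124.33

Answer: tttlllktl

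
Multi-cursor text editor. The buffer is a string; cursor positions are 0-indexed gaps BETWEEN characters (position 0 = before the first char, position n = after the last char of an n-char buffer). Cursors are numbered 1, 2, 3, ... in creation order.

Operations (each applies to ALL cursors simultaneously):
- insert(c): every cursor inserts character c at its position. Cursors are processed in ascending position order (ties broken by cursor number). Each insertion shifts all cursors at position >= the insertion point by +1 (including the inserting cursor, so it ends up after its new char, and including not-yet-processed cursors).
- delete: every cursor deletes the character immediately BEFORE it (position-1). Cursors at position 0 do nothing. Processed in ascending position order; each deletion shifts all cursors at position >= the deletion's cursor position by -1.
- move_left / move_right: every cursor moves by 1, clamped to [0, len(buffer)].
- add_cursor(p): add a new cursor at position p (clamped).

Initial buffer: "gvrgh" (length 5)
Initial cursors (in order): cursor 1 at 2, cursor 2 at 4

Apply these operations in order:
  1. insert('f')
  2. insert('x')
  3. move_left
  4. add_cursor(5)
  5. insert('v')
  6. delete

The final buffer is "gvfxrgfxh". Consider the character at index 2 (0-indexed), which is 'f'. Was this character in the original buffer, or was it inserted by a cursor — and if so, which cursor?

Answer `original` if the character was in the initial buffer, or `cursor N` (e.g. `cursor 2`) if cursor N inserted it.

Answer: cursor 1

Derivation:
After op 1 (insert('f')): buffer="gvfrgfh" (len 7), cursors c1@3 c2@6, authorship ..1..2.
After op 2 (insert('x')): buffer="gvfxrgfxh" (len 9), cursors c1@4 c2@8, authorship ..11..22.
After op 3 (move_left): buffer="gvfxrgfxh" (len 9), cursors c1@3 c2@7, authorship ..11..22.
After op 4 (add_cursor(5)): buffer="gvfxrgfxh" (len 9), cursors c1@3 c3@5 c2@7, authorship ..11..22.
After op 5 (insert('v')): buffer="gvfvxrvgfvxh" (len 12), cursors c1@4 c3@7 c2@10, authorship ..111.3.222.
After op 6 (delete): buffer="gvfxrgfxh" (len 9), cursors c1@3 c3@5 c2@7, authorship ..11..22.
Authorship (.=original, N=cursor N): . . 1 1 . . 2 2 .
Index 2: author = 1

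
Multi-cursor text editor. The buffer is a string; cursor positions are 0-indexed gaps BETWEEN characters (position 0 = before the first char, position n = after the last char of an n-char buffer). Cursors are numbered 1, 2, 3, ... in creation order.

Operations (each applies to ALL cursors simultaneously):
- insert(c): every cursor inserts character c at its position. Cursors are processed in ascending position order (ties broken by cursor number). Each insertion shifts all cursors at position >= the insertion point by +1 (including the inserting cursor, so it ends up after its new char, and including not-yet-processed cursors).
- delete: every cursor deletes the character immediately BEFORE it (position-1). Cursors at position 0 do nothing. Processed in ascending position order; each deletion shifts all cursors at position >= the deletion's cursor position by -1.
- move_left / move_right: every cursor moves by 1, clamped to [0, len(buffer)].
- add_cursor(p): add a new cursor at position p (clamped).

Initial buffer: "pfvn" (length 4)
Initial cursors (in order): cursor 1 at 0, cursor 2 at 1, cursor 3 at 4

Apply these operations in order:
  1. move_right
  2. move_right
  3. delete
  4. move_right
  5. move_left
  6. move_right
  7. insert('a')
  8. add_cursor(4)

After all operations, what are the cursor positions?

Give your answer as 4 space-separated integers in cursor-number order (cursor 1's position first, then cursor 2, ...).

Answer: 4 4 4 4

Derivation:
After op 1 (move_right): buffer="pfvn" (len 4), cursors c1@1 c2@2 c3@4, authorship ....
After op 2 (move_right): buffer="pfvn" (len 4), cursors c1@2 c2@3 c3@4, authorship ....
After op 3 (delete): buffer="p" (len 1), cursors c1@1 c2@1 c3@1, authorship .
After op 4 (move_right): buffer="p" (len 1), cursors c1@1 c2@1 c3@1, authorship .
After op 5 (move_left): buffer="p" (len 1), cursors c1@0 c2@0 c3@0, authorship .
After op 6 (move_right): buffer="p" (len 1), cursors c1@1 c2@1 c3@1, authorship .
After op 7 (insert('a')): buffer="paaa" (len 4), cursors c1@4 c2@4 c3@4, authorship .123
After op 8 (add_cursor(4)): buffer="paaa" (len 4), cursors c1@4 c2@4 c3@4 c4@4, authorship .123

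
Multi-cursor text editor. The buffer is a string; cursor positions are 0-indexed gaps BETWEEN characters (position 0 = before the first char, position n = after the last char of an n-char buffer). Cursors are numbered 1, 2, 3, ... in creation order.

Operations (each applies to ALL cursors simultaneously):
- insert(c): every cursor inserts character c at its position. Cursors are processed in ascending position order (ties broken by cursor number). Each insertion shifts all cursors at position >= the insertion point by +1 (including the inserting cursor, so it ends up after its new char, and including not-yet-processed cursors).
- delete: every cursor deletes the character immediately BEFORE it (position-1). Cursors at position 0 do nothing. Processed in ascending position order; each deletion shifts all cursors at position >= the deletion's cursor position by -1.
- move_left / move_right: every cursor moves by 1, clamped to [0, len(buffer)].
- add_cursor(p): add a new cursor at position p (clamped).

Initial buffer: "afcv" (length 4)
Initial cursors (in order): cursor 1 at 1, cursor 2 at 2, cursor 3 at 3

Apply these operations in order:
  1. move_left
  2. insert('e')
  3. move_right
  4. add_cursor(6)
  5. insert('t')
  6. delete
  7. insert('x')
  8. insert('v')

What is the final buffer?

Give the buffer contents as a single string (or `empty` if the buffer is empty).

After op 1 (move_left): buffer="afcv" (len 4), cursors c1@0 c2@1 c3@2, authorship ....
After op 2 (insert('e')): buffer="eaefecv" (len 7), cursors c1@1 c2@3 c3@5, authorship 1.2.3..
After op 3 (move_right): buffer="eaefecv" (len 7), cursors c1@2 c2@4 c3@6, authorship 1.2.3..
After op 4 (add_cursor(6)): buffer="eaefecv" (len 7), cursors c1@2 c2@4 c3@6 c4@6, authorship 1.2.3..
After op 5 (insert('t')): buffer="eateftecttv" (len 11), cursors c1@3 c2@6 c3@10 c4@10, authorship 1.12.23.34.
After op 6 (delete): buffer="eaefecv" (len 7), cursors c1@2 c2@4 c3@6 c4@6, authorship 1.2.3..
After op 7 (insert('x')): buffer="eaxefxecxxv" (len 11), cursors c1@3 c2@6 c3@10 c4@10, authorship 1.12.23.34.
After op 8 (insert('v')): buffer="eaxvefxvecxxvvv" (len 15), cursors c1@4 c2@8 c3@14 c4@14, authorship 1.112.223.3434.

Answer: eaxvefxvecxxvvv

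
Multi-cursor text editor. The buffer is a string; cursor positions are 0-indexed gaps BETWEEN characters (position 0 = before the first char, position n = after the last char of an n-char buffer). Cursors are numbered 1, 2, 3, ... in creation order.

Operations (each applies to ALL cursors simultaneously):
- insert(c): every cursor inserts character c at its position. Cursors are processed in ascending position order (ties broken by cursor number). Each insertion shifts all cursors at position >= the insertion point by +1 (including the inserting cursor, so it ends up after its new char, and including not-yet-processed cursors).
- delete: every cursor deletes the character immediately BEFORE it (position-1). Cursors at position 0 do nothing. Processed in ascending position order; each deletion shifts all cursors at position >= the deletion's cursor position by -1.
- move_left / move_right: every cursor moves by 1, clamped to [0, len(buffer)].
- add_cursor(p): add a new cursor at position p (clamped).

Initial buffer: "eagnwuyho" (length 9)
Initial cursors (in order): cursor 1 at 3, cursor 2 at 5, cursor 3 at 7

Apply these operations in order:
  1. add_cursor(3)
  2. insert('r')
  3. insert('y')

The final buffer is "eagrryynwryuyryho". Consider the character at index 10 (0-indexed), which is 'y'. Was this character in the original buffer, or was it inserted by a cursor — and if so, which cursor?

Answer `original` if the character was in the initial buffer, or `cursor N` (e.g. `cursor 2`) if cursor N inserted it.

Answer: cursor 2

Derivation:
After op 1 (add_cursor(3)): buffer="eagnwuyho" (len 9), cursors c1@3 c4@3 c2@5 c3@7, authorship .........
After op 2 (insert('r')): buffer="eagrrnwruyrho" (len 13), cursors c1@5 c4@5 c2@8 c3@11, authorship ...14..2..3..
After op 3 (insert('y')): buffer="eagrryynwryuyryho" (len 17), cursors c1@7 c4@7 c2@11 c3@15, authorship ...1414..22..33..
Authorship (.=original, N=cursor N): . . . 1 4 1 4 . . 2 2 . . 3 3 . .
Index 10: author = 2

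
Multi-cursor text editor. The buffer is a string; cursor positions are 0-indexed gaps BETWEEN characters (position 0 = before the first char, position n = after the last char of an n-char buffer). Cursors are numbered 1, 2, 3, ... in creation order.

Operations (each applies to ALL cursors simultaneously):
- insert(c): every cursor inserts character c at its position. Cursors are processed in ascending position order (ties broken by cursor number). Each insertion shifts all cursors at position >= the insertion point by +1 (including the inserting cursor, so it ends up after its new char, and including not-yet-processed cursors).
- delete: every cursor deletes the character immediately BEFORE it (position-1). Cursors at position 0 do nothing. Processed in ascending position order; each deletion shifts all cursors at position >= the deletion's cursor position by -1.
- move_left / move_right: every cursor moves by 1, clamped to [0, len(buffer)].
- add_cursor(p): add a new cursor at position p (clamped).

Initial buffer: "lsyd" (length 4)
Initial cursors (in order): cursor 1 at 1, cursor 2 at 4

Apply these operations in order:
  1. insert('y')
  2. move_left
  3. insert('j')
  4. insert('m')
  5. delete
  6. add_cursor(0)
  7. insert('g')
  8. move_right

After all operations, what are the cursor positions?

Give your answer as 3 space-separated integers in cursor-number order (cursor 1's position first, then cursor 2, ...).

After op 1 (insert('y')): buffer="lysydy" (len 6), cursors c1@2 c2@6, authorship .1...2
After op 2 (move_left): buffer="lysydy" (len 6), cursors c1@1 c2@5, authorship .1...2
After op 3 (insert('j')): buffer="ljysydjy" (len 8), cursors c1@2 c2@7, authorship .11...22
After op 4 (insert('m')): buffer="ljmysydjmy" (len 10), cursors c1@3 c2@9, authorship .111...222
After op 5 (delete): buffer="ljysydjy" (len 8), cursors c1@2 c2@7, authorship .11...22
After op 6 (add_cursor(0)): buffer="ljysydjy" (len 8), cursors c3@0 c1@2 c2@7, authorship .11...22
After op 7 (insert('g')): buffer="gljgysydjgy" (len 11), cursors c3@1 c1@4 c2@10, authorship 3.111...222
After op 8 (move_right): buffer="gljgysydjgy" (len 11), cursors c3@2 c1@5 c2@11, authorship 3.111...222

Answer: 5 11 2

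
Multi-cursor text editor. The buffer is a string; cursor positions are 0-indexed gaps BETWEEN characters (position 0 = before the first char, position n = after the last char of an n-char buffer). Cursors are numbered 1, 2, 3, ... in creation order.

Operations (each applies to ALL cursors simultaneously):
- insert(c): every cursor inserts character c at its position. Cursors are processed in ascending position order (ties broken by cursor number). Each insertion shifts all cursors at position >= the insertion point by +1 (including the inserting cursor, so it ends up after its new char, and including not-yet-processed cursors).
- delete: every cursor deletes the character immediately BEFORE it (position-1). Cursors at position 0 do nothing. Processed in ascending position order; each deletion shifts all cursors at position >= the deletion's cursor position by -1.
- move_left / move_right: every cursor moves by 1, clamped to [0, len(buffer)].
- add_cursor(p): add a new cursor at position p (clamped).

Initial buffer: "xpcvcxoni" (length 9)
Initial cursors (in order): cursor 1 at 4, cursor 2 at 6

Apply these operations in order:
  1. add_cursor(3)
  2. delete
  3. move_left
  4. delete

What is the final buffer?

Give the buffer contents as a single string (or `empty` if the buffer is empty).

Answer: coni

Derivation:
After op 1 (add_cursor(3)): buffer="xpcvcxoni" (len 9), cursors c3@3 c1@4 c2@6, authorship .........
After op 2 (delete): buffer="xpconi" (len 6), cursors c1@2 c3@2 c2@3, authorship ......
After op 3 (move_left): buffer="xpconi" (len 6), cursors c1@1 c3@1 c2@2, authorship ......
After op 4 (delete): buffer="coni" (len 4), cursors c1@0 c2@0 c3@0, authorship ....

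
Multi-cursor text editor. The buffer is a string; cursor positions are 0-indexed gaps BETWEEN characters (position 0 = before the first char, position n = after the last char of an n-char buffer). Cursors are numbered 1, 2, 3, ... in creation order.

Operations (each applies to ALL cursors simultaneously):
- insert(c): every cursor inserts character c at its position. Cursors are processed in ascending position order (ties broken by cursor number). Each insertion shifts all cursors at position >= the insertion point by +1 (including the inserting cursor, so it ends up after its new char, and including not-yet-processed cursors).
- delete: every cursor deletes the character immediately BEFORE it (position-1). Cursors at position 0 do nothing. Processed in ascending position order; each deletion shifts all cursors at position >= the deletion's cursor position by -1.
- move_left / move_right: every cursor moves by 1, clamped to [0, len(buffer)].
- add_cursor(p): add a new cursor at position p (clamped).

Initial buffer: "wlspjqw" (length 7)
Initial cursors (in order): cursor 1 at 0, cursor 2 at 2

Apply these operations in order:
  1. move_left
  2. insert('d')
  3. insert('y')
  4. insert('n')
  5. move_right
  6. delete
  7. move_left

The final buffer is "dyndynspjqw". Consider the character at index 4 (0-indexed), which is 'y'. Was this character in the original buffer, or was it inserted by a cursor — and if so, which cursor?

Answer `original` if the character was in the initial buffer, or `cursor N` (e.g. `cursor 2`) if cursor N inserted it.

After op 1 (move_left): buffer="wlspjqw" (len 7), cursors c1@0 c2@1, authorship .......
After op 2 (insert('d')): buffer="dwdlspjqw" (len 9), cursors c1@1 c2@3, authorship 1.2......
After op 3 (insert('y')): buffer="dywdylspjqw" (len 11), cursors c1@2 c2@5, authorship 11.22......
After op 4 (insert('n')): buffer="dynwdynlspjqw" (len 13), cursors c1@3 c2@7, authorship 111.222......
After op 5 (move_right): buffer="dynwdynlspjqw" (len 13), cursors c1@4 c2@8, authorship 111.222......
After op 6 (delete): buffer="dyndynspjqw" (len 11), cursors c1@3 c2@6, authorship 111222.....
After op 7 (move_left): buffer="dyndynspjqw" (len 11), cursors c1@2 c2@5, authorship 111222.....
Authorship (.=original, N=cursor N): 1 1 1 2 2 2 . . . . .
Index 4: author = 2

Answer: cursor 2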